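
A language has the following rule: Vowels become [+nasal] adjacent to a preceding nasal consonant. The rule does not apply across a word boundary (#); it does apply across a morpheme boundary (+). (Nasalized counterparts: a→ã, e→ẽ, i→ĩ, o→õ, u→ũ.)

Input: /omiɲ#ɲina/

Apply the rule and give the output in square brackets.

/i/ after nasal /m/ → [ĩ]
/i/ after nasal /ɲ/ → [ĩ]
/a/ after nasal /n/ → [ã]

[omĩɲ#ɲĩnã]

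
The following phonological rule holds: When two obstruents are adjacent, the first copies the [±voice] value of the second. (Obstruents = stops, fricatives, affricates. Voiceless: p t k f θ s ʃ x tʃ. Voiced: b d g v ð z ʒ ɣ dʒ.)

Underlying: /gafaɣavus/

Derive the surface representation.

[gafaɣavus]

no segment meets the rule's conditions; no change.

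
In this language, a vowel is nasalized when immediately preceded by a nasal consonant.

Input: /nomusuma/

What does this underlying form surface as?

[nõmũsumã]

/o/ after nasal /n/ → [õ]
/u/ after nasal /m/ → [ũ]
/a/ after nasal /m/ → [ã]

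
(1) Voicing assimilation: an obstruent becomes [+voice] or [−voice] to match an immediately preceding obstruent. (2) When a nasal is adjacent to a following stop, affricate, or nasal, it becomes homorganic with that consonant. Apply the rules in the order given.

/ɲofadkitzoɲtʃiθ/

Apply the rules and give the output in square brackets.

[ɲofadgitsoɲtʃiθ]

Rule 1: /k/ after /d/ (voiced) → [g]
Rule 1: /z/ after /t/ (voiceless) → [s]
After rule 1: ɲofadgitsoɲtʃiθ
Rule 2: no segment meets the rule's conditions; no change.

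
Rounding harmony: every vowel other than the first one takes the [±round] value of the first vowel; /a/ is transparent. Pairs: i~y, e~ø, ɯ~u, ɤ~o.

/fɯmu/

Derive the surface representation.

[fɯmɯ]

/u/ harmonizes with /ɯ/ ([-round]) → [ɯ]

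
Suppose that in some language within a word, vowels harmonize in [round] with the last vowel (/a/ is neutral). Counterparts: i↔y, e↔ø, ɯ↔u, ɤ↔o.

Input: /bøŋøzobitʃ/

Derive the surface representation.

[beŋezɤbitʃ]

/ø/ harmonizes with /i/ ([-round]) → [e]
/ø/ harmonizes with /i/ ([-round]) → [e]
/o/ harmonizes with /i/ ([-round]) → [ɤ]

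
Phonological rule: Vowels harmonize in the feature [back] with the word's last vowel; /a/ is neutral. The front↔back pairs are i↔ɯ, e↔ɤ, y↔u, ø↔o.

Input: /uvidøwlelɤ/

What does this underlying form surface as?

/i/ harmonizes with /ɤ/ ([+back]) → [ɯ]
/ø/ harmonizes with /ɤ/ ([+back]) → [o]
/e/ harmonizes with /ɤ/ ([+back]) → [ɤ]

[uvɯdowlɤlɤ]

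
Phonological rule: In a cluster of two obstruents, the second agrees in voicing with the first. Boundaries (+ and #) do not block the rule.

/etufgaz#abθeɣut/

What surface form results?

/g/ after /f/ (voiceless) → [k]
/θ/ after /b/ (voiced) → [ð]

[etufkaz#abðeɣut]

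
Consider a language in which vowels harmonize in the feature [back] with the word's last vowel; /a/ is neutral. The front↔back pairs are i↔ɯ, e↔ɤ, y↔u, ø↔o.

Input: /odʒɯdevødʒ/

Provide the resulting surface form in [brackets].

/o/ harmonizes with /ø/ ([-back]) → [ø]
/ɯ/ harmonizes with /ø/ ([-back]) → [i]

[ødʒidevødʒ]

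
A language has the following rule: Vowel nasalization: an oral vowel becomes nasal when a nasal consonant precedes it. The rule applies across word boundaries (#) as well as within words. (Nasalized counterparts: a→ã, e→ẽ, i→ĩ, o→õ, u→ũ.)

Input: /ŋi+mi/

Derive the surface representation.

[ŋĩ+mĩ]

/i/ after nasal /ŋ/ → [ĩ]
/i/ after nasal /m/ → [ĩ]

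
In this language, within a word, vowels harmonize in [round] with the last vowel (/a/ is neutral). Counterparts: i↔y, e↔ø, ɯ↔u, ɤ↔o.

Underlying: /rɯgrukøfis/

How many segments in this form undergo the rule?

/u/ harmonizes with /i/ ([-round]) → [ɯ]
/ø/ harmonizes with /i/ ([-round]) → [e]
2 segments change.

2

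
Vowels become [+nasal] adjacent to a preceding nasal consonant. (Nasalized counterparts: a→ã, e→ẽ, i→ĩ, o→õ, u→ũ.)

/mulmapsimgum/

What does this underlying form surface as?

[mũlmãpsimgum]

/u/ after nasal /m/ → [ũ]
/a/ after nasal /m/ → [ã]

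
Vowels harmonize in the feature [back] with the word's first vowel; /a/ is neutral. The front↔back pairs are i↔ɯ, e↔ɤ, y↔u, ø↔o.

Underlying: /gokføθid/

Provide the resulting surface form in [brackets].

[gokfoθɯd]

/ø/ harmonizes with /o/ ([+back]) → [o]
/i/ harmonizes with /o/ ([+back]) → [ɯ]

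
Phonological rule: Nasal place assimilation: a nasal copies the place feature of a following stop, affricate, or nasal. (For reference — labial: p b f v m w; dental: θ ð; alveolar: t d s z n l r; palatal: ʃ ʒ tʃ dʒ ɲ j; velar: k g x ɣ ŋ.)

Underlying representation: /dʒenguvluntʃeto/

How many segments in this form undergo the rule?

/n/ before /g/ (velar) → [ŋ]
/n/ before /tʃ/ (palatal) → [ɲ]
2 segments change.

2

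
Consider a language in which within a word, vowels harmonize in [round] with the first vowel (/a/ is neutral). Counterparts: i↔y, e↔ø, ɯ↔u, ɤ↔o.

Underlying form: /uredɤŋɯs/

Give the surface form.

/e/ harmonizes with /u/ ([+round]) → [ø]
/ɤ/ harmonizes with /u/ ([+round]) → [o]
/ɯ/ harmonizes with /u/ ([+round]) → [u]

[urødoŋus]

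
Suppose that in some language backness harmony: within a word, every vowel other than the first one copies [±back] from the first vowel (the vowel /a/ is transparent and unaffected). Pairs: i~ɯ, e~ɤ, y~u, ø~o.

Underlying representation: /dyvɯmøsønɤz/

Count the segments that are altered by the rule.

/ɯ/ harmonizes with /y/ ([-back]) → [i]
/ɤ/ harmonizes with /y/ ([-back]) → [e]
2 segments change.

2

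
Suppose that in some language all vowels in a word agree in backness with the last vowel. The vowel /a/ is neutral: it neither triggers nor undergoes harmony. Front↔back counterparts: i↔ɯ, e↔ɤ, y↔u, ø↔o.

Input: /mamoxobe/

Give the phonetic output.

[mamøxøbe]

/o/ harmonizes with /e/ ([-back]) → [ø]
/o/ harmonizes with /e/ ([-back]) → [ø]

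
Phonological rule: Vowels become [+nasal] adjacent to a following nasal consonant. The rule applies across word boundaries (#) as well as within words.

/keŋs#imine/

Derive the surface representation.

/e/ before nasal /ŋ/ → [ẽ]
/i/ before nasal /m/ → [ĩ]
/i/ before nasal /n/ → [ĩ]

[kẽŋs#ĩmĩne]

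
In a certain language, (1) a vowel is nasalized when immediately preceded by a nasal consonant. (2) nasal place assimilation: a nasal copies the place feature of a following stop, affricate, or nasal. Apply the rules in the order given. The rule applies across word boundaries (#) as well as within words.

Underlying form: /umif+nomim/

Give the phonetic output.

[umĩf+nõmĩm]

Rule 1: /i/ after nasal /m/ → [ĩ]
Rule 1: /o/ after nasal /n/ → [õ]
Rule 1: /i/ after nasal /m/ → [ĩ]
After rule 1: umĩf+nõmĩm
Rule 2: no segment meets the rule's conditions; no change.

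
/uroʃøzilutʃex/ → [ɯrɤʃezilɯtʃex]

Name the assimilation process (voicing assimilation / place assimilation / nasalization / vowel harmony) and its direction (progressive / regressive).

/u/→[ɯ] /o/→[ɤ] /ø/→[e] /u/→[ɯ].
Vowels agree with the last vowel, so the harmony is regressive.

vowel harmony, regressive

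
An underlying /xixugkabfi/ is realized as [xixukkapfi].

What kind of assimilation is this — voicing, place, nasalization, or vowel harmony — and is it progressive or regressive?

/g/→[k] /b/→[p].
Each target copies a feature from the following segment, so the direction is regressive.

voicing assimilation, regressive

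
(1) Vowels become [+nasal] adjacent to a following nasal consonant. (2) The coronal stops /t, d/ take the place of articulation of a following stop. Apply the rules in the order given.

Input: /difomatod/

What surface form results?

Rule 1: /o/ before nasal /m/ → [õ]
After rule 1: difõmatod
Rule 2: no segment meets the rule's conditions; no change.

[difõmatod]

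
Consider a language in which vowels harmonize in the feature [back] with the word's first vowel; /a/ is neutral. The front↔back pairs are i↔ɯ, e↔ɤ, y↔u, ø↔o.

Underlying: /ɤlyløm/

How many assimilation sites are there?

2

/y/ harmonizes with /ɤ/ ([+back]) → [u]
/ø/ harmonizes with /ɤ/ ([+back]) → [o]
2 segments change.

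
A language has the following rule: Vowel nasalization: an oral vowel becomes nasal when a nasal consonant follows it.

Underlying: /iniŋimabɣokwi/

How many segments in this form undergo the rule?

3

/i/ before nasal /n/ → [ĩ]
/i/ before nasal /ŋ/ → [ĩ]
/i/ before nasal /m/ → [ĩ]
3 segments change.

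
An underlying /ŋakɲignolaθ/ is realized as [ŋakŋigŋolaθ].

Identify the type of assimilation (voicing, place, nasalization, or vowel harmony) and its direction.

place assimilation, progressive

/ɲ/→[ŋ] /n/→[ŋ].
Each target copies a feature from the preceding segment, so the direction is progressive.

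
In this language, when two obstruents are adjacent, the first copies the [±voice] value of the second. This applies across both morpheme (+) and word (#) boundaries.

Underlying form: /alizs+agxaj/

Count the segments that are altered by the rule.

/z/ before /s/ (voiceless) → [s]
/g/ before /x/ (voiceless) → [k]
2 segments change.

2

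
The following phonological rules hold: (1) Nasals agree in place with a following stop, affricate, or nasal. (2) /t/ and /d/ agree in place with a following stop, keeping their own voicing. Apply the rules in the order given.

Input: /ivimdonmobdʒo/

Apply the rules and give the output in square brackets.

Rule 1: /m/ before /d/ (alveolar) → [n]
Rule 1: /n/ before /m/ (labial) → [m]
After rule 1: ivindommobdʒo
Rule 2: no segment meets the rule's conditions; no change.

[ivindommobdʒo]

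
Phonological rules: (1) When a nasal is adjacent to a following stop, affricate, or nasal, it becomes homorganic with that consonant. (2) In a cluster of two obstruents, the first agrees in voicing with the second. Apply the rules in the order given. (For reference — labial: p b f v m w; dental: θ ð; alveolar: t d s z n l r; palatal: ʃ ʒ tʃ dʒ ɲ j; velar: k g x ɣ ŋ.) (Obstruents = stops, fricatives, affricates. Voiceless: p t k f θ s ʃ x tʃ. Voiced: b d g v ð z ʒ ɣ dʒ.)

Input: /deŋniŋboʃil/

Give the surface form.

Rule 1: /ŋ/ before /n/ (alveolar) → [n]
Rule 1: /ŋ/ before /b/ (labial) → [m]
After rule 1: dennimboʃil
Rule 2: no segment meets the rule's conditions; no change.

[dennimboʃil]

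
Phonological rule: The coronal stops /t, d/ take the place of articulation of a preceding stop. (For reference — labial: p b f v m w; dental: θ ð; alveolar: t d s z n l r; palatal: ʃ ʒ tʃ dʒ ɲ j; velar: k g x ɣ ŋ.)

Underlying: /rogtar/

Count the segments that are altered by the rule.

1

/t/ after /g/ (velar) → [k]
1 segment changes.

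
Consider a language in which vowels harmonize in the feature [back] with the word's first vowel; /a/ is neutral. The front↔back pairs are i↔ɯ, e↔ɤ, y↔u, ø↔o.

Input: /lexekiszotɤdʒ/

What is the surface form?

[lexekiszøtedʒ]

/o/ harmonizes with /e/ ([-back]) → [ø]
/ɤ/ harmonizes with /e/ ([-back]) → [e]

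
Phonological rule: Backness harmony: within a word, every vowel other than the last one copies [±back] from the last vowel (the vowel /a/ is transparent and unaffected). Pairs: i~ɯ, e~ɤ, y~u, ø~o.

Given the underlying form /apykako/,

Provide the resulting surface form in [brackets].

[apukako]

/y/ harmonizes with /o/ ([+back]) → [u]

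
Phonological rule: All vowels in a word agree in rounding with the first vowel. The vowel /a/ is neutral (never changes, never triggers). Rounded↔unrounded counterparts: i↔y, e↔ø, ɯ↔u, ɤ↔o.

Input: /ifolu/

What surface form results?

/o/ harmonizes with /i/ ([-round]) → [ɤ]
/u/ harmonizes with /i/ ([-round]) → [ɯ]

[ifɤlɯ]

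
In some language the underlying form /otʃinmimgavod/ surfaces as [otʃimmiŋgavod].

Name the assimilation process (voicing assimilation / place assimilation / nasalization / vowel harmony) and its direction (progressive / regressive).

place assimilation, regressive

/n/→[m] /m/→[ŋ].
Each target copies a feature from the following segment, so the direction is regressive.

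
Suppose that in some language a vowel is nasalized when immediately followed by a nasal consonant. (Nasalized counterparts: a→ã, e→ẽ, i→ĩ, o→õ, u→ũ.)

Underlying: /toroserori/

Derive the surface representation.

no segment meets the rule's conditions; no change.

[toroserori]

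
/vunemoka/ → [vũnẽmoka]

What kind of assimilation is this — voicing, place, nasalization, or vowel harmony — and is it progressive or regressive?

/u/→[ũ] /e/→[ẽ].
Each target copies a feature from the following segment, so the direction is regressive.

nasalization, regressive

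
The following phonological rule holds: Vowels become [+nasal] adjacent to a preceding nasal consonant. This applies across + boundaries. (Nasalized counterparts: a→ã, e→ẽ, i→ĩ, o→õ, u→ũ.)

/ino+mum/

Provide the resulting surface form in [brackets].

/o/ after nasal /n/ → [õ]
/u/ after nasal /m/ → [ũ]

[inõ+mũm]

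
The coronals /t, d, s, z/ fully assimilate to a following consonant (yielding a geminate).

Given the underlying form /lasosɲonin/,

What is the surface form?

[lasoɲɲonin]

/s/ before /ɲ/ → [ɲ] (total assimilation)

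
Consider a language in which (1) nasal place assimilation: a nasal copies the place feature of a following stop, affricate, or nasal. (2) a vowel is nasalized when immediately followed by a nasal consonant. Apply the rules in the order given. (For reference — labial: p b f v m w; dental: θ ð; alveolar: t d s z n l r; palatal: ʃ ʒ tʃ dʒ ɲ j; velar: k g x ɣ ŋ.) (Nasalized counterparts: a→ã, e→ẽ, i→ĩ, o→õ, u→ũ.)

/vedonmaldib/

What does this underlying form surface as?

Rule 1: /n/ before /m/ (labial) → [m]
After rule 1: vedommaldib
Rule 2: /o/ before nasal /m/ → [õ]

[vedõmmaldib]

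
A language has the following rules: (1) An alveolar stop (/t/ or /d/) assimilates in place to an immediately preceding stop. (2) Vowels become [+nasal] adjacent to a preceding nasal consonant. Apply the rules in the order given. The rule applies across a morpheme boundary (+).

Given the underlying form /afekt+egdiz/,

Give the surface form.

Rule 1: /t/ after /k/ (velar) → [k]
Rule 1: /d/ after /g/ (velar) → [g]
After rule 1: afekk+eggiz
Rule 2: no segment meets the rule's conditions; no change.

[afekk+eggiz]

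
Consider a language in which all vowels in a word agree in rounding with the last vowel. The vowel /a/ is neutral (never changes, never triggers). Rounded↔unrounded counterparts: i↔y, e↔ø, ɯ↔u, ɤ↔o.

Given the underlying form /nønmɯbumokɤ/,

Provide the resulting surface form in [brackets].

[nenmɯbɯmɤkɤ]

/ø/ harmonizes with /ɤ/ ([-round]) → [e]
/u/ harmonizes with /ɤ/ ([-round]) → [ɯ]
/o/ harmonizes with /ɤ/ ([-round]) → [ɤ]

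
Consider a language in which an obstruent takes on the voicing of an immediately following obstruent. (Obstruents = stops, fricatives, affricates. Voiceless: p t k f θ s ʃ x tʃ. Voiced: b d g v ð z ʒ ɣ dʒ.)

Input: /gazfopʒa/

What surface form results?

/z/ before /f/ (voiceless) → [s]
/p/ before /ʒ/ (voiced) → [b]

[gasfobʒa]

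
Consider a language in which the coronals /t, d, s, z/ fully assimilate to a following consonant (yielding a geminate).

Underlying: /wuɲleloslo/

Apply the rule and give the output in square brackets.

/s/ before /l/ → [l] (total assimilation)

[wuɲlelollo]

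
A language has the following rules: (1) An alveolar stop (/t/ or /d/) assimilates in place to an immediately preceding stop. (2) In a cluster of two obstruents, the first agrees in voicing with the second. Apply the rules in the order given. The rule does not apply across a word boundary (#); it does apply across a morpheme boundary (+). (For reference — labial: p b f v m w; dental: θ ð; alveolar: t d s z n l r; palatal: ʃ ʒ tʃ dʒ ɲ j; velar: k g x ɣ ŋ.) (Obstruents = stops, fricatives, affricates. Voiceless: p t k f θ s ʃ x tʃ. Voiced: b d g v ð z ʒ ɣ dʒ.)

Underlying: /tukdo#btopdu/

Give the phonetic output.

[tuggo#ppobbu]

Rule 1: /d/ after /k/ (velar) → [g]
Rule 1: /t/ after /b/ (labial) → [p]
Rule 1: /d/ after /p/ (labial) → [b]
After rule 1: tukgo#bpopbu
Rule 2: /k/ before /g/ (voiced) → [g]
Rule 2: /b/ before /p/ (voiceless) → [p]
Rule 2: /p/ before /b/ (voiced) → [b]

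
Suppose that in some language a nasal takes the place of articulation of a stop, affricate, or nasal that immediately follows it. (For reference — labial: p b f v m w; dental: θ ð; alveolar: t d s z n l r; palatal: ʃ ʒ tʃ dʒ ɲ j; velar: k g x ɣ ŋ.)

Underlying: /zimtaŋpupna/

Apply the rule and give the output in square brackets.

/m/ before /t/ (alveolar) → [n]
/ŋ/ before /p/ (labial) → [m]

[zintampupna]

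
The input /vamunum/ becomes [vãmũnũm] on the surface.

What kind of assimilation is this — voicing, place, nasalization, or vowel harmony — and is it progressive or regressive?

nasalization, regressive

/a/→[ã] /u/→[ũ] /u/→[ũ].
Each target copies a feature from the following segment, so the direction is regressive.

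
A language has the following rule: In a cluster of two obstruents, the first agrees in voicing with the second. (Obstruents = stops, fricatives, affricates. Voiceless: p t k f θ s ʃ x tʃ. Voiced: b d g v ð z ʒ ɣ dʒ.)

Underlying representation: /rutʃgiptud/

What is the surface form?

/tʃ/ before /g/ (voiced) → [dʒ]

[rudʒgiptud]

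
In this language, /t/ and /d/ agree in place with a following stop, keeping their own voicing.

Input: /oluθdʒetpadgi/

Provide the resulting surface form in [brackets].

[oluθdʒeppaggi]

/t/ before /p/ (labial) → [p]
/d/ before /g/ (velar) → [g]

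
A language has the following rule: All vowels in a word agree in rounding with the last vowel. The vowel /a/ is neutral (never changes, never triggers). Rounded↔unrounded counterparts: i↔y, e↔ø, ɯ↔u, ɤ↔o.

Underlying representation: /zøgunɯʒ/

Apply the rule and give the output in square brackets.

[zegɯnɯʒ]

/ø/ harmonizes with /ɯ/ ([-round]) → [e]
/u/ harmonizes with /ɯ/ ([-round]) → [ɯ]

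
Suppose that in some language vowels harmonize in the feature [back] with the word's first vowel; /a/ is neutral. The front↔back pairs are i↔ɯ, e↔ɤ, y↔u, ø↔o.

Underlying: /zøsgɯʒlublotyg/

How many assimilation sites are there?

/ɯ/ harmonizes with /ø/ ([-back]) → [i]
/u/ harmonizes with /ø/ ([-back]) → [y]
/o/ harmonizes with /ø/ ([-back]) → [ø]
3 segments change.

3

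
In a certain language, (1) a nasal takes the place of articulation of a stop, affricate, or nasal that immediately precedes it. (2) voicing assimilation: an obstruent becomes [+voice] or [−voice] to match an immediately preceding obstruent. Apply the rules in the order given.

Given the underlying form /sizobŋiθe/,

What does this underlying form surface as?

Rule 1: /ŋ/ after /b/ (labial) → [m]
After rule 1: sizobmiθe
Rule 2: no segment meets the rule's conditions; no change.

[sizobmiθe]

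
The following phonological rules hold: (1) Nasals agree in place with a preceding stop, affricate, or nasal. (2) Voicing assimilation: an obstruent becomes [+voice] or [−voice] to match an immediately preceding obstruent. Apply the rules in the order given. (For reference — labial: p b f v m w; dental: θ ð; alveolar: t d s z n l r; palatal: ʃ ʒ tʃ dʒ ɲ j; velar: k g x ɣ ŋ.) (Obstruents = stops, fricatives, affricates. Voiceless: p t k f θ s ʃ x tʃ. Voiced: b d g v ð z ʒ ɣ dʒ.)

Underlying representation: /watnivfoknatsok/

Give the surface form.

Rule 1: /n/ after /k/ (velar) → [ŋ]
After rule 1: watnivfokŋatsok
Rule 2: /f/ after /v/ (voiced) → [v]

[watnivvokŋatsok]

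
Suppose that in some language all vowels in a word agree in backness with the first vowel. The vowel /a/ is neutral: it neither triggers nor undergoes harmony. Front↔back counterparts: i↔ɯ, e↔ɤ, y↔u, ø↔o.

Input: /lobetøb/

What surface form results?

/e/ harmonizes with /o/ ([+back]) → [ɤ]
/ø/ harmonizes with /o/ ([+back]) → [o]

[lobɤtob]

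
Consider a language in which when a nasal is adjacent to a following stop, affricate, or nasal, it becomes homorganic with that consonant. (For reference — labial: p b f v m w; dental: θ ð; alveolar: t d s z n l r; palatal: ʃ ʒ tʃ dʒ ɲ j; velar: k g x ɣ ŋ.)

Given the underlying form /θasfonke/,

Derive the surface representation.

[θasfoŋke]

/n/ before /k/ (velar) → [ŋ]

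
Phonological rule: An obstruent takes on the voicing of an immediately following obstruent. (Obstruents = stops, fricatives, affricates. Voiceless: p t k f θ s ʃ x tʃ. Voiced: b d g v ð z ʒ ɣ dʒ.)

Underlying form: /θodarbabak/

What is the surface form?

no segment meets the rule's conditions; no change.

[θodarbabak]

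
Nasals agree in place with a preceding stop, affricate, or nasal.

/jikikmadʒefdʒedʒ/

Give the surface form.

/m/ after /k/ (velar) → [ŋ]

[jikikŋadʒefdʒedʒ]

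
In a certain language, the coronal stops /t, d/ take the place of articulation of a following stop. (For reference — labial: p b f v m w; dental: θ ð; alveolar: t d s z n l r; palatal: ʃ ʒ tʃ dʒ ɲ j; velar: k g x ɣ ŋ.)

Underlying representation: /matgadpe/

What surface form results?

/t/ before /g/ (velar) → [k]
/d/ before /p/ (labial) → [b]

[makgabpe]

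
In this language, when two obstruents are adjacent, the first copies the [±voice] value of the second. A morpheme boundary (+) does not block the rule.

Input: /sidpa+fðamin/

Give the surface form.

[sitpa+vðamin]

/d/ before /p/ (voiceless) → [t]
/f/ before /ð/ (voiced) → [v]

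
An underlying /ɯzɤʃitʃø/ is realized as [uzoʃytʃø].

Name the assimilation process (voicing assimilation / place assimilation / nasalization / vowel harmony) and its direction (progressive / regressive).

/ɯ/→[u] /ɤ/→[o] /i/→[y].
Vowels agree with the last vowel, so the harmony is regressive.

vowel harmony, regressive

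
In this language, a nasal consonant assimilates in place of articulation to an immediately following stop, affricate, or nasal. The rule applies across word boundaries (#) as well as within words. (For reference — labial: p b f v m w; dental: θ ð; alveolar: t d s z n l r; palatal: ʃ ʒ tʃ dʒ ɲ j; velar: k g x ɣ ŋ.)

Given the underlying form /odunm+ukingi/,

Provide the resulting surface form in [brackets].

[odumm+ukiŋgi]

/n/ before /m/ (labial) → [m]
/n/ before /g/ (velar) → [ŋ]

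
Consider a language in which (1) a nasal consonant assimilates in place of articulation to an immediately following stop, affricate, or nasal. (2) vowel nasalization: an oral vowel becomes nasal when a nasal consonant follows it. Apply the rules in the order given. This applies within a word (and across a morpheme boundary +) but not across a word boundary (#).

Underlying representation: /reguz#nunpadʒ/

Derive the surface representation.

Rule 1: /n/ before /p/ (labial) → [m]
After rule 1: reguz#numpadʒ
Rule 2: /u/ before nasal /m/ → [ũ]

[reguz#nũmpadʒ]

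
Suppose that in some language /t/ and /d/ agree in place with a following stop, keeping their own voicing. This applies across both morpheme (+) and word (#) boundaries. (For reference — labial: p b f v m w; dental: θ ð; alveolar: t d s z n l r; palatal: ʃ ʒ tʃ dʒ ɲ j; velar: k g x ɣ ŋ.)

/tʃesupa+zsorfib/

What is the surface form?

[tʃesupa+zsorfib]

no segment meets the rule's conditions; no change.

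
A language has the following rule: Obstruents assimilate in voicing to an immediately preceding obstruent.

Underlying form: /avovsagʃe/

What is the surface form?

/s/ after /v/ (voiced) → [z]
/ʃ/ after /g/ (voiced) → [ʒ]

[avovzagʒe]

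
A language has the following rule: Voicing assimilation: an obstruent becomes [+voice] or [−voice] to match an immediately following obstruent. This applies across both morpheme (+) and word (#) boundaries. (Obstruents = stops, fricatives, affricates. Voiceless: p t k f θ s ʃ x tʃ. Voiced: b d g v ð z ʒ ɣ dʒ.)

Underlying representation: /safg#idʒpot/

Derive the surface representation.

[savg#itʃpot]

/f/ before /g/ (voiced) → [v]
/dʒ/ before /p/ (voiceless) → [tʃ]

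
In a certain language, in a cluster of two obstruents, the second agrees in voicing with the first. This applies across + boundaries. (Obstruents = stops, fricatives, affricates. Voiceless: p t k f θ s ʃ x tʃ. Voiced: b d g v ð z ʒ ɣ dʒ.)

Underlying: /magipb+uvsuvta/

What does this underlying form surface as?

/b/ after /p/ (voiceless) → [p]
/s/ after /v/ (voiced) → [z]
/t/ after /v/ (voiced) → [d]

[magipp+uvzuvda]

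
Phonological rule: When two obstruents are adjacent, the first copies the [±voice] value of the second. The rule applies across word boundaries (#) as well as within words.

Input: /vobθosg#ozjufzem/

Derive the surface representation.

/b/ before /θ/ (voiceless) → [p]
/s/ before /g/ (voiced) → [z]
/f/ before /z/ (voiced) → [v]

[vopθozg#ozjuvzem]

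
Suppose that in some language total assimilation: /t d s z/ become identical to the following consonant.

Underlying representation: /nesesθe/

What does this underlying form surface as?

[neseθθe]

/s/ before /θ/ → [θ] (total assimilation)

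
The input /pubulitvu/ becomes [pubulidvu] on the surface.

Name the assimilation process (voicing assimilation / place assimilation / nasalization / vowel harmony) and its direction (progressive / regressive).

/t/→[d].
Each target copies a feature from the following segment, so the direction is regressive.

voicing assimilation, regressive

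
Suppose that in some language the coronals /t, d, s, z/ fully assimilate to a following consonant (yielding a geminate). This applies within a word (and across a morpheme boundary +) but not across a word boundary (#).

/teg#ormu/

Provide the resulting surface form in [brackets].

no segment meets the rule's conditions; no change.

[teg#ormu]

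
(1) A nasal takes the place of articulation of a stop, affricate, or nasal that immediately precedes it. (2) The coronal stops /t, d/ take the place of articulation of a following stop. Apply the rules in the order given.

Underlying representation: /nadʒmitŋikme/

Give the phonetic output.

[nadʒɲitnikŋe]

Rule 1: /m/ after /dʒ/ (palatal) → [ɲ]
Rule 1: /ŋ/ after /t/ (alveolar) → [n]
Rule 1: /m/ after /k/ (velar) → [ŋ]
After rule 1: nadʒɲitnikŋe
Rule 2: no segment meets the rule's conditions; no change.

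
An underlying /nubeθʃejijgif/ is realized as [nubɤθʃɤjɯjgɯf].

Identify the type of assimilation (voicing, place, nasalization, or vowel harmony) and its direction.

/e/→[ɤ] /e/→[ɤ] /i/→[ɯ] /i/→[ɯ].
Vowels agree with the first vowel, so the harmony is progressive.

vowel harmony, progressive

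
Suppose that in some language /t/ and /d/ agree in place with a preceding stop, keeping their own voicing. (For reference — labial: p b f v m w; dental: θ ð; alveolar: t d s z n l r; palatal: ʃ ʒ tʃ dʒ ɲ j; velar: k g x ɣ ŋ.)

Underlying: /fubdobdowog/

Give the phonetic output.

[fubbobbowog]

/d/ after /b/ (labial) → [b]
/d/ after /b/ (labial) → [b]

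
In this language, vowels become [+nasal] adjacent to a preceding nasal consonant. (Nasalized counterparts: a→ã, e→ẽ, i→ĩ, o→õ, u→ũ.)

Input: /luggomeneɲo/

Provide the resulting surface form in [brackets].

/e/ after nasal /m/ → [ẽ]
/e/ after nasal /n/ → [ẽ]
/o/ after nasal /ɲ/ → [õ]

[luggomẽnẽɲõ]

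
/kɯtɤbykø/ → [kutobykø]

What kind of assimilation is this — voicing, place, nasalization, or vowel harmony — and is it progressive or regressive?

vowel harmony, regressive

/ɯ/→[u] /ɤ/→[o].
Vowels agree with the last vowel, so the harmony is regressive.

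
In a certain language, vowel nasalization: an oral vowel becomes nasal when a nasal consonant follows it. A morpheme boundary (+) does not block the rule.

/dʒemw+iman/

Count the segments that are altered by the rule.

/e/ before nasal /m/ → [ẽ]
/i/ before nasal /m/ → [ĩ]
/a/ before nasal /n/ → [ã]
3 segments change.

3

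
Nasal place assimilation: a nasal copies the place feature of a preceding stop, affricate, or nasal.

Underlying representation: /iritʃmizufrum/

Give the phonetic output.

[iritʃɲizufrum]

/m/ after /tʃ/ (palatal) → [ɲ]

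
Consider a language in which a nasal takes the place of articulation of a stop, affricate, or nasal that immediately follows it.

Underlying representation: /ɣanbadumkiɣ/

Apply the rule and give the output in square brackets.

/n/ before /b/ (labial) → [m]
/m/ before /k/ (velar) → [ŋ]

[ɣambaduŋkiɣ]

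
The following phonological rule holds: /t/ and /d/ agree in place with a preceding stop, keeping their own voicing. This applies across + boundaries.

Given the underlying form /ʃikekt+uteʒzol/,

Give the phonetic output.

/t/ after /k/ (velar) → [k]

[ʃikekk+uteʒzol]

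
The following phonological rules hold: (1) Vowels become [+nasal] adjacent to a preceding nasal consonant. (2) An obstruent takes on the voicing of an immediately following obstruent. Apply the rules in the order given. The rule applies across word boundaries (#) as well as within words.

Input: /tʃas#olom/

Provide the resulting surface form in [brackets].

Rule 1: no segment meets the rule's conditions; no change.
After rule 1: tʃas#olom
Rule 2: no segment meets the rule's conditions; no change.

[tʃas#olom]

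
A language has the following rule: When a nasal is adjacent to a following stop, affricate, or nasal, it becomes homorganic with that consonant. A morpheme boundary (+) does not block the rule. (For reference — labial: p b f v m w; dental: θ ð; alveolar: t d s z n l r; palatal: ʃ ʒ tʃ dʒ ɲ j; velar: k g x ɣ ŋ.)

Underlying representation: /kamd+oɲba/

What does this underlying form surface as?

[kand+omba]

/m/ before /d/ (alveolar) → [n]
/ɲ/ before /b/ (labial) → [m]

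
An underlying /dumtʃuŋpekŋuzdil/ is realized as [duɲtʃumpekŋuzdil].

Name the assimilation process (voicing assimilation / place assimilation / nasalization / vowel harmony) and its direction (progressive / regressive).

/m/→[ɲ] /ŋ/→[m].
Each target copies a feature from the following segment, so the direction is regressive.

place assimilation, regressive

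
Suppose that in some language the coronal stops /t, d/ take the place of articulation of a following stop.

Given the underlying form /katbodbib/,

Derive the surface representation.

[kapbobbib]

/t/ before /b/ (labial) → [p]
/d/ before /b/ (labial) → [b]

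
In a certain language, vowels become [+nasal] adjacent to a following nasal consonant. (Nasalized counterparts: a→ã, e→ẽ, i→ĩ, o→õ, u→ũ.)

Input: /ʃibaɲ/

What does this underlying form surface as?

/a/ before nasal /ɲ/ → [ã]

[ʃibãɲ]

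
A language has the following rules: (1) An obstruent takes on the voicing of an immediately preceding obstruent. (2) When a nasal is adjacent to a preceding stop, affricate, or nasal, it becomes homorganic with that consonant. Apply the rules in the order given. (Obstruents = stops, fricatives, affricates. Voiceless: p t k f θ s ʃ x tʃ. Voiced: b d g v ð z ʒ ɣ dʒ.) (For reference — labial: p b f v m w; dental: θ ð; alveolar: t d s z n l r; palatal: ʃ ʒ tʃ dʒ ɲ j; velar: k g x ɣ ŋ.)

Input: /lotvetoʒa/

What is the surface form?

Rule 1: /v/ after /t/ (voiceless) → [f]
After rule 1: lotfetoʒa
Rule 2: no segment meets the rule's conditions; no change.

[lotfetoʒa]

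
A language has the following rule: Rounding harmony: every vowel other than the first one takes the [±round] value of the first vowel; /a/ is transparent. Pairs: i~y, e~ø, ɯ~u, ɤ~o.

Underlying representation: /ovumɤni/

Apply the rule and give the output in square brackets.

[ovumony]

/ɤ/ harmonizes with /o/ ([+round]) → [o]
/i/ harmonizes with /o/ ([+round]) → [y]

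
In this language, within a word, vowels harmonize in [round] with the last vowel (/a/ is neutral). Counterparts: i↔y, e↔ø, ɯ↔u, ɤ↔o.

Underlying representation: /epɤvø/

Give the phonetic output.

[øpovø]

/e/ harmonizes with /ø/ ([+round]) → [ø]
/ɤ/ harmonizes with /ø/ ([+round]) → [o]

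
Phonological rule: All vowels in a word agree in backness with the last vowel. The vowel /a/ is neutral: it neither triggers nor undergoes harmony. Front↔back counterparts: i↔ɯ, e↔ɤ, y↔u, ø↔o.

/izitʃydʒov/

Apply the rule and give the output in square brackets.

[ɯzɯtʃudʒov]

/i/ harmonizes with /o/ ([+back]) → [ɯ]
/i/ harmonizes with /o/ ([+back]) → [ɯ]
/y/ harmonizes with /o/ ([+back]) → [u]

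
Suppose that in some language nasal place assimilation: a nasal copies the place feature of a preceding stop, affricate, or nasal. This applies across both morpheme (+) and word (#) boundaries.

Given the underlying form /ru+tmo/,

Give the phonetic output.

/m/ after /t/ (alveolar) → [n]

[ru+tno]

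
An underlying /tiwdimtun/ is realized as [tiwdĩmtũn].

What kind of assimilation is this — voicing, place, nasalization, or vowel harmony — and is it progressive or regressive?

nasalization, regressive

/i/→[ĩ] /u/→[ũ].
Each target copies a feature from the following segment, so the direction is regressive.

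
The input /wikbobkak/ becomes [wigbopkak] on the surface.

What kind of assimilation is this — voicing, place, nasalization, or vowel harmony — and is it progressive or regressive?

/k/→[g] /b/→[p].
Each target copies a feature from the following segment, so the direction is regressive.

voicing assimilation, regressive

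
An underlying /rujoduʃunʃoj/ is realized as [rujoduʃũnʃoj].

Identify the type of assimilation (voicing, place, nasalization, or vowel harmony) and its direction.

nasalization, regressive

/u/→[ũ].
Each target copies a feature from the following segment, so the direction is regressive.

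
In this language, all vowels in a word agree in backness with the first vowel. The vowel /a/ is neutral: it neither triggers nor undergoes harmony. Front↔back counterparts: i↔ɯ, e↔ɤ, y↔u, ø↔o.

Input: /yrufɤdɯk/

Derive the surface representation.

/u/ harmonizes with /y/ ([-back]) → [y]
/ɤ/ harmonizes with /y/ ([-back]) → [e]
/ɯ/ harmonizes with /y/ ([-back]) → [i]

[yryfedik]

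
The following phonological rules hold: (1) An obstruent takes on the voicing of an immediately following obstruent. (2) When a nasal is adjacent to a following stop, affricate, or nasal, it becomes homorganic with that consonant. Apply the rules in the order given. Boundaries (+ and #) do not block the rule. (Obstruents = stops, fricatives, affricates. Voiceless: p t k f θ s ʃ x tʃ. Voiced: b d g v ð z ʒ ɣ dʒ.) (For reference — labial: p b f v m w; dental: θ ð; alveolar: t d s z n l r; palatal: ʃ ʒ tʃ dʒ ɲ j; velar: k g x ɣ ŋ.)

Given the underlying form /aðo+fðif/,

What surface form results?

Rule 1: /f/ before /ð/ (voiced) → [v]
After rule 1: aðo+vðif
Rule 2: no segment meets the rule's conditions; no change.

[aðo+vðif]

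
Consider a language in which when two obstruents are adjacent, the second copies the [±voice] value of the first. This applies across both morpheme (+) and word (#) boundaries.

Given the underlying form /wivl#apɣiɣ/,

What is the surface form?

[wivl#apxiɣ]

/ɣ/ after /p/ (voiceless) → [x]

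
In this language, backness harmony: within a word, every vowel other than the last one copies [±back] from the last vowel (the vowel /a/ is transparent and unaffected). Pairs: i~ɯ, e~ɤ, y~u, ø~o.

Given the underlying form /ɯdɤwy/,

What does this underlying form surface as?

[idewy]

/ɯ/ harmonizes with /y/ ([-back]) → [i]
/ɤ/ harmonizes with /y/ ([-back]) → [e]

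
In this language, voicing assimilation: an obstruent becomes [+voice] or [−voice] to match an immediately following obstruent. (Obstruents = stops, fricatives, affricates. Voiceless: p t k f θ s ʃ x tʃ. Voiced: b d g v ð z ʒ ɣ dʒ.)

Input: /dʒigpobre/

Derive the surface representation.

[dʒikpobre]

/g/ before /p/ (voiceless) → [k]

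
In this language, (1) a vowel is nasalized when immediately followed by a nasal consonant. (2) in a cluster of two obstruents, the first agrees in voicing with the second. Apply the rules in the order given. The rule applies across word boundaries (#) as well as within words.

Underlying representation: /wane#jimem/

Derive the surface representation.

Rule 1: /a/ before nasal /n/ → [ã]
Rule 1: /i/ before nasal /m/ → [ĩ]
Rule 1: /e/ before nasal /m/ → [ẽ]
After rule 1: wãne#jĩmẽm
Rule 2: no segment meets the rule's conditions; no change.

[wãne#jĩmẽm]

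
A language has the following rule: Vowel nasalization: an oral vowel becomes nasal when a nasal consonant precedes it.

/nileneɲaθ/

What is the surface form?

[nĩlenẽɲãθ]

/i/ after nasal /n/ → [ĩ]
/e/ after nasal /n/ → [ẽ]
/a/ after nasal /ɲ/ → [ã]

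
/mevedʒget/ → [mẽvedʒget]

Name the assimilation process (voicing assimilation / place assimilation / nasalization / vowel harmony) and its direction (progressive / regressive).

nasalization, progressive

/e/→[ẽ].
Each target copies a feature from the preceding segment, so the direction is progressive.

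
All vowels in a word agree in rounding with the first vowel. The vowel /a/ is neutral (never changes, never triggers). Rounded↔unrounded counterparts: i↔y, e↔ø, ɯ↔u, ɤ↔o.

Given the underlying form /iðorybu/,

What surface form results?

[iðɤribɯ]

/o/ harmonizes with /i/ ([-round]) → [ɤ]
/y/ harmonizes with /i/ ([-round]) → [i]
/u/ harmonizes with /i/ ([-round]) → [ɯ]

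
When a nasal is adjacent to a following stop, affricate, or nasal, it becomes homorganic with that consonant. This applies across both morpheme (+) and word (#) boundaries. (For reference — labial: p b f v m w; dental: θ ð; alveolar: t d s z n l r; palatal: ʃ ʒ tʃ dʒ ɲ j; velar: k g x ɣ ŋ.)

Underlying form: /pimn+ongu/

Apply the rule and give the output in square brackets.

[pinn+oŋgu]

/m/ before /n/ (alveolar) → [n]
/n/ before /g/ (velar) → [ŋ]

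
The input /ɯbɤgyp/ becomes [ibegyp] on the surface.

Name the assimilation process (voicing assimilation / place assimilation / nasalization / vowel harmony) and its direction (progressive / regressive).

vowel harmony, regressive

/ɯ/→[i] /ɤ/→[e].
Vowels agree with the last vowel, so the harmony is regressive.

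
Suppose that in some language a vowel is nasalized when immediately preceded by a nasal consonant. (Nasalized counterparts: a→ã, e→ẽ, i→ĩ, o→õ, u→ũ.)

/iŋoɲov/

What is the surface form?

[iŋõɲõv]

/o/ after nasal /ŋ/ → [õ]
/o/ after nasal /ɲ/ → [õ]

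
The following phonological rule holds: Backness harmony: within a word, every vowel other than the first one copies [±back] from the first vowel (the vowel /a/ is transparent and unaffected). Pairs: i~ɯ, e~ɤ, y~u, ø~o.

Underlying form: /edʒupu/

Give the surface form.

/u/ harmonizes with /e/ ([-back]) → [y]
/u/ harmonizes with /e/ ([-back]) → [y]

[edʒypy]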